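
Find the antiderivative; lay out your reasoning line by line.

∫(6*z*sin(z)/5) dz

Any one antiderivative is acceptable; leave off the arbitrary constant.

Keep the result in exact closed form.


Step 1. Integrate ∫(6*z*sin(z)/5) dz by parts with u = z, dv = (6*sin(z)/5) dz, so v = -6*cos(z)/5: now -6*z*cos(z)/5 + ∫(6*cos(z)/5) dz.
Step 2. Evaluate the standard form: now -6*z*cos(z)/5 + 6*sin(z)/5.
Answer: -6*z*cos(z)/5 + 6*sin(z)/5.


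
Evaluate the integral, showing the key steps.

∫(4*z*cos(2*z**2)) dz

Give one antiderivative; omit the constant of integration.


Step 1. Substitute u = z**2, turning ∫(4*z*cos(2*z**2)) dz into ∫(2*cos(2*u)) du: now ∫(2*cos(2*u)) du.
Step 2. Evaluate the standard form: now sin(2*u).
Step 3. Substitute back u = z**2: now sin(2*z**2).
Answer: sin(2*z**2).


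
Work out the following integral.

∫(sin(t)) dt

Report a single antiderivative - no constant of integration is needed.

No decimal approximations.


Answer: -cos(t).


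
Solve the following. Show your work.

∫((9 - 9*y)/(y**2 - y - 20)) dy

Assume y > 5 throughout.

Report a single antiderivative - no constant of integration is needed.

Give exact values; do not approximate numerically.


Step 1. Decompose ∫((9 - 9*y)/(y**2 - y - 20)) dy by partial fractions, (9 - 9*y)/(y**2 - y - 20) = -5/(y + 4) - 4/(y - 5): now ∫(-4/(y - 5)) dy + ∫(-5/(y + 4)) dy.
Step 2. Evaluate the standard form [assuming y > 5]: now -4*log(y - 5) + ∫(-5/(y + 4)) dy.
Step 3. Evaluate the standard form [assuming y > -4]: now -4*log(y - 5) - 5*log(y + 4).
Answer: -4*log(y - 5) - 5*log(y + 4).


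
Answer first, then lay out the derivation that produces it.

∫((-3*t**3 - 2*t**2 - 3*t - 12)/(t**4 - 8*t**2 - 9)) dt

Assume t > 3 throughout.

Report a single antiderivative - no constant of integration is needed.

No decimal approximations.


The answer is -2*log(t - 3) - log(t + 3) + atan(t).
Step 1. Decompose ∫((-3*t**3 - 2*t**2 - 3*t - 12)/(t**4 - 8*t**2 - 9)) dt by partial fractions, (-3*t**3 - 2*t**2 - 3*t - 12)/(t**4 - 8*t**2 - 9) = 1/(t**2 + 1) - 1/(t + 3) - 2/(t - 3): now ∫(-2/(t - 3)) dt + ∫(-1/(t + 3)) dt + ∫(1/(t**2 + 1)) dt.
Step 2. Evaluate the standard form [assuming t > -3]: now -log(t + 3) + ∫(-2/(t - 3)) dt + ∫(1/(t**2 + 1)) dt.
Step 3. Evaluate the standard form [assuming t > 3]: now -2*log(t - 3) - log(t + 3) + ∫(1/(t**2 + 1)) dt.
Step 4. Evaluate the standard form: now -2*log(t - 3) - log(t + 3) + atan(t).
Answer: -2*log(t - 3) - log(t + 3) + atan(t).


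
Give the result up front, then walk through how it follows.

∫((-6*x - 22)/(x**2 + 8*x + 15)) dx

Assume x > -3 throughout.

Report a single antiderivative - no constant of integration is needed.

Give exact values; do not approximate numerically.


The answer is -2*log(x + 3) - 4*log(x + 5).
Step 1. Decompose ∫((-6*x - 22)/(x**2 + 8*x + 15)) dx by partial fractions, (-6*x - 22)/(x**2 + 8*x + 15) = -4/(x + 5) - 2/(x + 3): now ∫(-2/(x + 3)) dx + ∫(-4/(x + 5)) dx.
Step 2. Evaluate the standard form [assuming x > -5]: now -4*log(x + 5) + ∫(-2/(x + 3)) dx.
Step 3. Evaluate the standard form [assuming x > -3]: now -2*log(x + 3) - 4*log(x + 5).
Answer: -2*log(x + 3) - 4*log(x + 5).


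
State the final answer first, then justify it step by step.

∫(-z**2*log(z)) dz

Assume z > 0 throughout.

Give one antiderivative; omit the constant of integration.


The answer is -z**3*log(z)/3 + z**3/9.
Step 1. Integrate ∫(-z**2*log(z)) dz by parts with u = log(z), dv = (-z**2) dz, so v = -z**3/3 [assuming z > 0]: now -z**3*log(z)/3 + ∫(z**2/3) dz.
Step 2. Evaluate the standard form: now -z**3*log(z)/3 + z**3/9.
Answer: -z**3*log(z)/3 + z**3/9.


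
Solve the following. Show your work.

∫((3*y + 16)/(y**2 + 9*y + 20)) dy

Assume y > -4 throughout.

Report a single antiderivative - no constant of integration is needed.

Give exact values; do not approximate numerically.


Step 1. Decompose ∫((3*y + 16)/(y**2 + 9*y + 20)) dy by partial fractions, (3*y + 16)/(y**2 + 9*y + 20) = -1/(y + 5) + 4/(y + 4): now ∫(4/(y + 4)) dy + ∫(-1/(y + 5)) dy.
Step 2. Evaluate the standard form [assuming y > -5]: now -log(y + 5) + ∫(4/(y + 4)) dy.
Step 3. Evaluate the standard form [assuming y > -4]: now 4*log(y + 4) - log(y + 5).
Answer: 4*log(y + 4) - log(y + 5).


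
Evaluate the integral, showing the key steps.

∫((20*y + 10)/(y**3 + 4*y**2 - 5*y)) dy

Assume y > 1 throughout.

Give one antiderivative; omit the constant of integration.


Step 1. Decompose ∫((20*y + 10)/(y**3 + 4*y**2 - 5*y)) dy by partial fractions, (20*y + 10)/(y**3 + 4*y**2 - 5*y) = -3/(y + 5) + 5/(y - 1) - 2/y: now ∫(-2/y) dy + ∫(5/(y - 1)) dy + ∫(-3/(y + 5)) dy.
Step 2. Evaluate the standard form [assuming y > 1]: now 5*log(y - 1) + ∫(-2/y) dy + ∫(-3/(y + 5)) dy.
Step 3. Evaluate the standard form [assuming y > -5]: now 5*log(y - 1) - 3*log(y + 5) + ∫(-2/y) dy.
Step 4. Evaluate the standard form [assuming y > 0]: now -2*log(y) + 5*log(y - 1) - 3*log(y + 5).
Answer: -2*log(y) + 5*log(y - 1) - 3*log(y + 5).


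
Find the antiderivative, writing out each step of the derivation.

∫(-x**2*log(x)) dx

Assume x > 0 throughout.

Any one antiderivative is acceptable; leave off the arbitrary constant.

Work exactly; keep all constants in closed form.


Step 1. Integrate ∫(-x**2*log(x)) dx by parts with u = log(x), dv = (-x**2) dx, so v = -x**3/3 [assuming x > 0]: now -x**3*log(x)/3 + ∫(x**2/3) dx.
Step 2. Evaluate the standard form: now -x**3*log(x)/3 + x**3/9.
Answer: -x**3*log(x)/3 + x**3/9.


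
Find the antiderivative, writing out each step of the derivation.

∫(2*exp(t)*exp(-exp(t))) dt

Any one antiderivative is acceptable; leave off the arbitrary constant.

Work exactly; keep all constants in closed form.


Step 1. Substitute u = exp(t), turning ∫(2*exp(t)*exp(-exp(t))) dt into ∫(2*exp(-u)) du: now ∫(2*exp(-u)) du.
Step 2. Evaluate the standard form: now -2*exp(-u).
Step 3. Substitute back u = exp(t): now -2*exp(-exp(t)).
Answer: -2*exp(-exp(t)).


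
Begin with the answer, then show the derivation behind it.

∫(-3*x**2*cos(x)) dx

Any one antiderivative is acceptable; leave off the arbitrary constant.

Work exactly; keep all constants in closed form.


The answer is -3*x**2*sin(x) - 6*x*cos(x) + 6*sin(x).
Step 1. Integrate ∫(-3*x**2*cos(x)) dx by parts with u = x**2, dv = (-3*cos(x)) dx, so v = -3*sin(x): now -3*x**2*sin(x) + ∫(6*x*sin(x)) dx.
Step 2. Integrate ∫(6*x*sin(x)) dx by parts with u = x, dv = (6*sin(x)) dx, so v = -6*cos(x): now -3*x**2*sin(x) - 6*x*cos(x) + ∫(6*cos(x)) dx.
Step 3. Evaluate the standard form: now -3*x**2*sin(x) - 6*x*cos(x) + 6*sin(x).
Answer: -3*x**2*sin(x) - 6*x*cos(x) + 6*sin(x).


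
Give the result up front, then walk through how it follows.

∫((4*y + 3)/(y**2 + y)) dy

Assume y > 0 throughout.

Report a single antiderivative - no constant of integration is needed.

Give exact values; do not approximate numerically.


The answer is 3*log(y) + log(y + 1).
Step 1. Decompose ∫((4*y + 3)/(y**2 + y)) dy by partial fractions, (4*y + 3)/(y**2 + y) = 1/(y + 1) + 3/y: now ∫(3/y) dy + ∫(1/(y + 1)) dy.
Step 2. Evaluate the standard form [assuming y > 0]: now 3*log(y) + ∫(1/(y + 1)) dy.
Step 3. Evaluate the standard form [assuming y > -1]: now 3*log(y) + log(y + 1).
Answer: 3*log(y) + log(y + 1).


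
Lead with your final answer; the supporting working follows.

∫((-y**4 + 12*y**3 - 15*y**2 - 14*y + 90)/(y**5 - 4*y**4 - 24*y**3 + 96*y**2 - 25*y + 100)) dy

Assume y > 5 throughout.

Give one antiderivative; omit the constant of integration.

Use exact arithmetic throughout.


The answer is 2*log(y - 5) - 2*log(y - 4) - log(y + 5) + atan(y).
Step 1. Decompose ∫((-y**4 + 12*y**3 - 15*y**2 - 14*y + 90)/(y**5 - 4*y**4 - 24*y**3 + 96*y**2 - 25*y + 100)) dy by partial fractions, (-y**4 + 12*y**3 - 15*y**2 - 14*y + 90)/(y**5 - 4*y**4 - 24*y**3 + 96*y**2 - 25*y + 100) = 1/(y**2 + 1) - 1/(y + 5) - 2/(y - 4) + 2/(y - 5): now ∫(2/(y - 5)) dy + ∫(-2/(y - 4)) dy + ∫(-1/(y + 5)) dy + ∫(1/(y**2 + 1)) dy.
Step 2. Evaluate the standard form [assuming y > 5]: now 2*log(y - 5) + ∫(-2/(y - 4)) dy + ∫(-1/(y + 5)) dy + ∫(1/(y**2 + 1)) dy.
Step 3. Evaluate the standard form [assuming y > 4]: now 2*log(y - 5) - 2*log(y - 4) + ∫(-1/(y + 5)) dy + ∫(1/(y**2 + 1)) dy.
Step 4. Evaluate the standard form [assuming y > -5]: now 2*log(y - 5) - 2*log(y - 4) - log(y + 5) + ∫(1/(y**2 + 1)) dy.
Step 5. Evaluate the standard form: now 2*log(y - 5) - 2*log(y - 4) - log(y + 5) + atan(y).
Answer: 2*log(y - 5) - 2*log(y - 4) - log(y + 5) + atan(y).


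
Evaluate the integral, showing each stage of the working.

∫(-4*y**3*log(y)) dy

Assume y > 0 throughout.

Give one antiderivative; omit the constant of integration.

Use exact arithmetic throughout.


Step 1. Integrate ∫(-4*y**3*log(y)) dy by parts with u = log(y), dv = (-4*y**3) dy, so v = -y**4 [assuming y > 0]: now -y**4*log(y) + ∫(y**3) dy.
Step 2. Evaluate the standard form: now -y**4*log(y) + y**4/4.
Answer: -y**4*log(y) + y**4/4.


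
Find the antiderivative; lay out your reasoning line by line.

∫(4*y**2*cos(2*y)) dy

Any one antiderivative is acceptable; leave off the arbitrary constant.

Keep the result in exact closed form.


Step 1. Integrate ∫(4*y**2*cos(2*y)) dy by parts with u = y**2, dv = (4*cos(2*y)) dy, so v = 2*sin(2*y): now 2*y**2*sin(2*y) + ∫(-4*y*sin(2*y)) dy.
Step 2. Integrate ∫(-4*y*sin(2*y)) dy by parts with u = y, dv = (-4*sin(2*y)) dy, so v = 2*cos(2*y): now 2*y**2*sin(2*y) + 2*y*cos(2*y) + ∫(-2*cos(2*y)) dy.
Step 3. Evaluate the standard form: now 2*y**2*sin(2*y) + 2*y*cos(2*y) - sin(2*y).
Answer: 2*y**2*sin(2*y) + 2*y*cos(2*y) - sin(2*y).


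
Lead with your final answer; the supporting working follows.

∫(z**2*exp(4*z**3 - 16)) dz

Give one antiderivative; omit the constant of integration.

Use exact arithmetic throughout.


The answer is exp(4*z**3 - 16)/12.
Step 1. Substitute u = z**3 - 4, turning ∫(z**2*exp(4*z**3 - 16)) dz into ∫(exp(4*u)/3) du: now ∫(exp(4*u)/3) du.
Step 2. Evaluate the standard form: now exp(4*u)/12.
Step 3. Substitute back u = z**3 - 4: now exp(4*z**3 - 16)/12.
Answer: exp(4*z**3 - 16)/12.


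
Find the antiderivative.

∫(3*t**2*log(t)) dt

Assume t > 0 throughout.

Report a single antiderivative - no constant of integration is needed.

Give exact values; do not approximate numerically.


Answer: t**3*log(t) - t**3/3.


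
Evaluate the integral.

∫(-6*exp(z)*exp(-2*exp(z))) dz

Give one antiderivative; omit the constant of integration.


Answer: 3*exp(-2*exp(z)).


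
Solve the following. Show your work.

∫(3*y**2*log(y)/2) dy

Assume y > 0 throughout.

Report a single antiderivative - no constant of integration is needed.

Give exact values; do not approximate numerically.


Step 1. Integrate ∫(3*y**2*log(y)/2) dy by parts with u = log(y), dv = (3*y**2/2) dy, so v = y**3/2 [assuming y > 0]: now y**3*log(y)/2 + ∫(-y**2/2) dy.
Step 2. Evaluate the standard form: now y**3*log(y)/2 - y**3/6.
Answer: y**3*log(y)/2 - y**3/6.


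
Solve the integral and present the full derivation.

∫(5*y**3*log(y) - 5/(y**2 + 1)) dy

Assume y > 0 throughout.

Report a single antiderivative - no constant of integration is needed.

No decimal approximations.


Step 1. Rewrite: now ∫(5*y**3*log(y)) dy + ∫(-5/(y**2 + 1)) dy.
Step 2. Evaluate the standard form: now -5*atan(y) + ∫(5*y**3*log(y)) dy.
Step 3. Integrate ∫(5*y**3*log(y)) dy by parts with u = log(y), dv = (5*y**3) dy, so v = 5*y**4/4 [assuming y > 0]: now 5*y**4*log(y)/4 - 5*atan(y) + ∫(-5*y**3/4) dy.
Step 4. Evaluate the standard form: now 5*y**4*log(y)/4 - 5*y**4/16 - 5*atan(y).
Answer: 5*y**4*log(y)/4 - 5*y**4/16 - 5*atan(y).


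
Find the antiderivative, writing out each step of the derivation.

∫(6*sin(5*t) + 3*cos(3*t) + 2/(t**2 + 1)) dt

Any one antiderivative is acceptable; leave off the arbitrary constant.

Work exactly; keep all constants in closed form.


Step 1. Rewrite: now ∫(2/(t**2 + 1)) dt + ∫(6*sin(5*t)) dt + ∫(3*cos(3*t)) dt.
Step 2. Evaluate the standard form: now 2*atan(t) + ∫(6*sin(5*t)) dt + ∫(3*cos(3*t)) dt.
Step 3. Evaluate the standard form: now sin(3*t) + 2*atan(t) + ∫(6*sin(5*t)) dt.
Step 4. Evaluate the standard form: now sin(3*t) - 6*cos(5*t)/5 + 2*atan(t).
Answer: sin(3*t) - 6*cos(5*t)/5 + 2*atan(t).


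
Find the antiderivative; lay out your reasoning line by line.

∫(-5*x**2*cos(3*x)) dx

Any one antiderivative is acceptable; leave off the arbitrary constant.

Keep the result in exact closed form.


Step 1. Integrate ∫(-5*x**2*cos(3*x)) dx by parts with u = x**2, dv = (-5*cos(3*x)) dx, so v = -5*sin(3*x)/3: now -5*x**2*sin(3*x)/3 + ∫(10*x*sin(3*x)/3) dx.
Step 2. Integrate ∫(10*x*sin(3*x)/3) dx by parts with u = x, dv = (10*sin(3*x)/3) dx, so v = -10*cos(3*x)/9: now -5*x**2*sin(3*x)/3 - 10*x*cos(3*x)/9 + ∫(10*cos(3*x)/9) dx.
Step 3. Evaluate the standard form: now -5*x**2*sin(3*x)/3 - 10*x*cos(3*x)/9 + 10*sin(3*x)/27.
Answer: -5*x**2*sin(3*x)/3 - 10*x*cos(3*x)/9 + 10*sin(3*x)/27.


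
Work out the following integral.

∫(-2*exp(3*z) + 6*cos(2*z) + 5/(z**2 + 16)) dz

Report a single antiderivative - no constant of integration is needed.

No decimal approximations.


Answer: -2*exp(3*z)/3 + 3*sin(2*z) + 5*atan(z/4)/4.


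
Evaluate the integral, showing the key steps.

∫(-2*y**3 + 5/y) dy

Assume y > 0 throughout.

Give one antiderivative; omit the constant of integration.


Step 1. Rewrite: now ∫(5/y) dy + ∫(-2*y**3) dy.
Step 2. Evaluate the standard form [assuming y > 0]: now 5*log(y) + ∫(-2*y**3) dy.
Step 3. Evaluate the standard form: now -y**4/2 + 5*log(y).
Answer: -y**4/2 + 5*log(y).


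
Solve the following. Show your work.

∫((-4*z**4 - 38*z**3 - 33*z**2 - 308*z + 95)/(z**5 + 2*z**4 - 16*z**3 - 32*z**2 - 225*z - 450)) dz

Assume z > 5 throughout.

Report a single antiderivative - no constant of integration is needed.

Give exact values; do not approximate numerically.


Step 1. Decompose ∫((-4*z**4 - 38*z**3 - 33*z**2 - 308*z + 95)/(z**5 + 2*z**4 - 16*z**3 - 32*z**2 - 225*z - 450)) dz by partial fractions, (-4*z**4 - 38*z**3 - 33*z**2 - 308*z + 95)/(z**5 + 2*z**4 - 16*z**3 - 32*z**2 - 225*z - 450) = -1/(z**2 + 9) + 3/(z + 5) - 3/(z + 2) - 4/(z - 5): now ∫(-4/(z - 5)) dz + ∫(-3/(z + 2)) dz + ∫(3/(z + 5)) dz + ∫(-1/(z**2 + 9)) dz.
Step 2. Evaluate the standard form [assuming z > -5]: now 3*log(z + 5) + ∫(-4/(z - 5)) dz + ∫(-3/(z + 2)) dz + ∫(-1/(z**2 + 9)) dz.
Step 3. Evaluate the standard form [assuming z > 5]: now -4*log(z - 5) + 3*log(z + 5) + ∫(-3/(z + 2)) dz + ∫(-1/(z**2 + 9)) dz.
Step 4. Evaluate the standard form [assuming z > -2]: now -4*log(z - 5) - 3*log(z + 2) + 3*log(z + 5) + ∫(-1/(z**2 + 9)) dz.
Step 5. Evaluate the standard form: now -4*log(z - 5) - 3*log(z + 2) + 3*log(z + 5) - atan(z/3)/3.
Answer: -4*log(z - 5) - 3*log(z + 2) + 3*log(z + 5) - atan(z/3)/3.


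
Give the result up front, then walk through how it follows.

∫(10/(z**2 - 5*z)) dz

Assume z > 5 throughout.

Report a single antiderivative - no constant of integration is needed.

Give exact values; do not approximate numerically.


The answer is -2*log(z) + 2*log(z - 5).
Step 1. Decompose ∫(10/(z**2 - 5*z)) dz by partial fractions, 10/(z**2 - 5*z) = 2/(z - 5) - 2/z: now ∫(-2/z) dz + ∫(2/(z - 5)) dz.
Step 2. Evaluate the standard form [assuming z > 5]: now 2*log(z - 5) + ∫(-2/z) dz.
Step 3. Evaluate the standard form [assuming z > 0]: now -2*log(z) + 2*log(z - 5).
Answer: -2*log(z) + 2*log(z - 5).


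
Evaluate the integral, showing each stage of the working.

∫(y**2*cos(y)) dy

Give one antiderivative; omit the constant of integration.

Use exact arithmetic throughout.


Step 1. Integrate ∫(y**2*cos(y)) dy by parts with u = y**2, dv = (cos(y)) dy, so v = sin(y): now y**2*sin(y) + ∫(-2*y*sin(y)) dy.
Step 2. Integrate ∫(-2*y*sin(y)) dy by parts with u = y, dv = (-2*sin(y)) dy, so v = 2*cos(y): now y**2*sin(y) + 2*y*cos(y) + ∫(-2*cos(y)) dy.
Step 3. Evaluate the standard form: now y**2*sin(y) + 2*y*cos(y) - 2*sin(y).
Answer: y**2*sin(y) + 2*y*cos(y) - 2*sin(y).


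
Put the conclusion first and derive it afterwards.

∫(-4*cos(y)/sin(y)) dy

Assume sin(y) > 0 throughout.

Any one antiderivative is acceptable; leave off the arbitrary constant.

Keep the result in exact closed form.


The answer is -4*log(sin(y)).
Step 1. Substitute u = sin(y), turning ∫(-4*cos(y)/sin(y)) dy into ∫(-4/u) du: now ∫(-4/u) du.
Step 2. Evaluate the standard form [assuming u > 0]: now -4*log(u).
Step 3. Substitute back u = sin(y): now -4*log(sin(y)).
Answer: -4*log(sin(y)).


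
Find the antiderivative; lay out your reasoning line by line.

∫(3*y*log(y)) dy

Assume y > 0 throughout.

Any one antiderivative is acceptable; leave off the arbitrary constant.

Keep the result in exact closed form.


Step 1. Integrate ∫(3*y*log(y)) dy by parts with u = log(y), dv = (3*y) dy, so v = 3*y**2/2 [assuming y > 0]: now 3*y**2*log(y)/2 + ∫(-3*y/2) dy.
Step 2. Evaluate the standard form: now 3*y**2*log(y)/2 - 3*y**2/4.
Answer: 3*y**2*log(y)/2 - 3*y**2/4.


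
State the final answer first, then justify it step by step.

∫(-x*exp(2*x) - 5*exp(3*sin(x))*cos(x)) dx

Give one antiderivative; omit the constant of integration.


The answer is -x*exp(2*x)/2 + exp(2*x)/4 - 5*exp(3*sin(x))/3.
Step 1. Rewrite: now ∫(-x*exp(2*x)) dx + ∫(-5*exp(3*sin(x))*cos(x)) dx.
Step 2. Integrate ∫(-x*exp(2*x)) dx by parts with u = x, dv = (-exp(2*x)) dx, so v = -exp(2*x)/2: now -x*exp(2*x)/2 + ∫(-5*exp(3*sin(x))*cos(x)) dx + ∫(exp(2*x)/2) dx.
Step 3. Evaluate the standard form: now -x*exp(2*x)/2 + exp(2*x)/4 + ∫(-5*exp(3*sin(x))*cos(x)) dx.
Step 4. Substitute u = sin(x), turning ∫(-5*exp(3*sin(x))*cos(x)) dx into ∫(-5*exp(3*u)) du: now -x*exp(2*x)/2 + exp(2*x)/4 + ∫(-5*exp(3*u)) du.
Step 5. Evaluate the standard form: now -x*exp(2*x)/2 - 5*exp(3*u)/3 + exp(2*x)/4.
Step 6. Substitute back u = sin(x): now -x*exp(2*x)/2 + exp(2*x)/4 - 5*exp(3*sin(x))/3.
Answer: -x*exp(2*x)/2 + exp(2*x)/4 - 5*exp(3*sin(x))/3.


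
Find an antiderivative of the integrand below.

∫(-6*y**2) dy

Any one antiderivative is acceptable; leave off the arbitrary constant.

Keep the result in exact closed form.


Answer: -2*y**3.


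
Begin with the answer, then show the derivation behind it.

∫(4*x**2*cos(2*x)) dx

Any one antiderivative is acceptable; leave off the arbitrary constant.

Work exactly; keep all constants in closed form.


The answer is 2*x**2*sin(2*x) + 2*x*cos(2*x) - sin(2*x).
Step 1. Integrate ∫(4*x**2*cos(2*x)) dx by parts with u = x**2, dv = (4*cos(2*x)) dx, so v = 2*sin(2*x): now 2*x**2*sin(2*x) + ∫(-4*x*sin(2*x)) dx.
Step 2. Integrate ∫(-4*x*sin(2*x)) dx by parts with u = x, dv = (-4*sin(2*x)) dx, so v = 2*cos(2*x): now 2*x**2*sin(2*x) + 2*x*cos(2*x) + ∫(-2*cos(2*x)) dx.
Step 3. Evaluate the standard form: now 2*x**2*sin(2*x) + 2*x*cos(2*x) - sin(2*x).
Answer: 2*x**2*sin(2*x) + 2*x*cos(2*x) - sin(2*x).


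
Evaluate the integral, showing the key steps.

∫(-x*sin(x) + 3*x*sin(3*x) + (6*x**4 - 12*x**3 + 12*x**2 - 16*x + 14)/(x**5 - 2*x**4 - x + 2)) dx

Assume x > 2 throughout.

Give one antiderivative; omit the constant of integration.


Step 1. Rewrite: now ∫(-x*sin(x)) dx + ∫(3*x*sin(3*x)) dx + ∫((6*x**4 - 12*x**3 + 12*x**2 - 16*x + 14)/(x**5 - 2*x**4 - x + 2)) dx.
Step 2. Decompose ∫((6*x**4 - 12*x**3 + 12*x**2 - 16*x + 14)/(x**5 - 2*x**4 - x + 2)) dx by partial fractions, (6*x**4 - 12*x**3 + 12*x**2 - 16*x + 14)/(x**5 - 2*x**4 - x + 2) = 2/(x**2 + 1) + 5/(x + 1) - 1/(x - 1) + 2/(x - 2): now ∫(-x*sin(x)) dx + ∫(3*x*sin(3*x)) dx + ∫(2/(x - 2)) dx + ∫(-1/(x - 1)) dx + ∫(5/(x + 1)) dx + ∫(2/(x**2 + 1)) dx.
Step 3. Evaluate the standard form [assuming x > -1]: now 5*log(x + 1) + ∫(-x*sin(x)) dx + ∫(3*x*sin(3*x)) dx + ∫(2/(x - 2)) dx + ∫(-1/(x - 1)) dx + ∫(2/(x**2 + 1)) dx.
Step 4. Evaluate the standard form [assuming x > 1]: now -log(x - 1) + 5*log(x + 1) + ∫(-x*sin(x)) dx + ∫(3*x*sin(3*x)) dx + ∫(2/(x - 2)) dx + ∫(2/(x**2 + 1)) dx.
Step 5. Evaluate the standard form [assuming x > 2]: now 2*log(x - 2) - log(x - 1) + 5*log(x + 1) + ∫(-x*sin(x)) dx + ∫(3*x*sin(3*x)) dx + ∫(2/(x**2 + 1)) dx.
Step 6. Evaluate the standard form: now 2*log(x - 2) - log(x - 1) + 5*log(x + 1) + 2*atan(x) + ∫(-x*sin(x)) dx + ∫(3*x*sin(3*x)) dx.
Step 7. Integrate ∫(-x*sin(x)) dx by parts with u = x, dv = (-sin(x)) dx, so v = cos(x): now x*cos(x) + 2*log(x - 2) - log(x - 1) + 5*log(x + 1) + 2*atan(x) + ∫(3*x*sin(3*x)) dx + ∫(-cos(x)) dx.
Step 8. Evaluate the standard form: now x*cos(x) + 2*log(x - 2) - log(x - 1) + 5*log(x + 1) - sin(x) + 2*atan(x) + ∫(3*x*sin(3*x)) dx.
Step 9. Integrate ∫(3*x*sin(3*x)) dx by parts with u = x, dv = (3*sin(3*x)) dx, so v = -cos(3*x): now x*cos(x) - x*cos(3*x) + 2*log(x - 2) - log(x - 1) + 5*log(x + 1) - sin(x) + 2*atan(x) + ∫(cos(3*x)) dx.
Step 10. Evaluate the standard form: now x*cos(x) - x*cos(3*x) + 2*log(x - 2) - log(x - 1) + 5*log(x + 1) - sin(x) + sin(3*x)/3 + 2*atan(x).
Answer: x*cos(x) - x*cos(3*x) + 2*log(x - 2) - log(x - 1) + 5*log(x + 1) - sin(x) + sin(3*x)/3 + 2*atan(x).


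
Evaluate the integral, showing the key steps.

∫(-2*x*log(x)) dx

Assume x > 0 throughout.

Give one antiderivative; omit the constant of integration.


Step 1. Integrate ∫(-2*x*log(x)) dx by parts with u = log(x), dv = (-2*x) dx, so v = -x**2 [assuming x > 0]: now -x**2*log(x) + ∫(x) dx.
Step 2. Evaluate the standard form: now -x**2*log(x) + x**2/2.
Answer: -x**2*log(x) + x**2/2.


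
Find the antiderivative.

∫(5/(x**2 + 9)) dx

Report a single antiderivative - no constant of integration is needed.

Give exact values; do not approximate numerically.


Answer: 5*atan(x/3)/3.


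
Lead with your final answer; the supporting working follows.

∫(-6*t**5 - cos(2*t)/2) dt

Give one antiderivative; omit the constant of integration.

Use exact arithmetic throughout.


The answer is -t**6 - sin(2*t)/4.
Step 1. Rewrite: now ∫(-6*t**5) dt + ∫(-cos(2*t)/2) dt.
Step 2. Evaluate the standard form: now -t**6 + ∫(-cos(2*t)/2) dt.
Step 3. Evaluate the standard form: now -t**6 - sin(2*t)/4.
Answer: -t**6 - sin(2*t)/4.


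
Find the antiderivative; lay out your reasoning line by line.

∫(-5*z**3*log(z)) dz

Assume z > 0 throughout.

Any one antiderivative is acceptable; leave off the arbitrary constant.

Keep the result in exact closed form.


Step 1. Integrate ∫(-5*z**3*log(z)) dz by parts with u = log(z), dv = (-5*z**3) dz, so v = -5*z**4/4 [assuming z > 0]: now -5*z**4*log(z)/4 + ∫(5*z**3/4) dz.
Step 2. Evaluate the standard form: now -5*z**4*log(z)/4 + 5*z**4/16.
Answer: -5*z**4*log(z)/4 + 5*z**4/16.


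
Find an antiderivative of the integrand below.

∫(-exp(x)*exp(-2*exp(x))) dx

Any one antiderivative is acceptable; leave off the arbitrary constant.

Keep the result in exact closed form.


Answer: exp(-2*exp(x))/2.


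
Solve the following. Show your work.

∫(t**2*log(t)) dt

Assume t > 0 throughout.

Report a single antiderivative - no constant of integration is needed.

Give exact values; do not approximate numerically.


Step 1. Integrate ∫(t**2*log(t)) dt by parts with u = log(t), dv = (t**2) dt, so v = t**3/3 [assuming t > 0]: now t**3*log(t)/3 + ∫(-t**2/3) dt.
Step 2. Evaluate the standard form: now t**3*log(t)/3 - t**3/9.
Answer: t**3*log(t)/3 - t**3/9.


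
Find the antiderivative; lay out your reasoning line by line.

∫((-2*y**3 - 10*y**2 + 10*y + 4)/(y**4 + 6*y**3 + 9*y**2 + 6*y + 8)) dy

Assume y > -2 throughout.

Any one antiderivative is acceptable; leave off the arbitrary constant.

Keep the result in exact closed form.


Step 1. Decompose ∫((-2*y**3 - 10*y**2 + 10*y + 4)/(y**4 + 6*y**3 + 9*y**2 + 6*y + 8)) dy by partial fractions, (-2*y**3 - 10*y**2 + 10*y + 4)/(y**4 + 6*y**3 + 9*y**2 + 6*y + 8) = 2/(y**2 + 1) + 2/(y + 4) - 4/(y + 2): now ∫(-4/(y + 2)) dy + ∫(2/(y + 4)) dy + ∫(2/(y**2 + 1)) dy.
Step 2. Evaluate the standard form [assuming y > -4]: now 2*log(y + 4) + ∫(-4/(y + 2)) dy + ∫(2/(y**2 + 1)) dy.
Step 3. Evaluate the standard form [assuming y > -2]: now -4*log(y + 2) + 2*log(y + 4) + ∫(2/(y**2 + 1)) dy.
Step 4. Evaluate the standard form: now -4*log(y + 2) + 2*log(y + 4) + 2*atan(y).
Answer: -4*log(y + 2) + 2*log(y + 4) + 2*atan(y).


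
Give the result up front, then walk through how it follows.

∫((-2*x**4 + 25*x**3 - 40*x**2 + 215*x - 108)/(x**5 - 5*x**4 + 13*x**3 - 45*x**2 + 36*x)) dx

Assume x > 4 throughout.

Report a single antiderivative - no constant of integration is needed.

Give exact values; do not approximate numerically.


The answer is -3*log(x) + 4*log(x - 4) - 3*log(x - 1) + 2*atan(x/3)/3.
Step 1. Decompose ∫((-2*x**4 + 25*x**3 - 40*x**2 + 215*x - 108)/(x**5 - 5*x**4 + 13*x**3 - 45*x**2 + 36*x)) dx by partial fractions, (-2*x**4 + 25*x**3 - 40*x**2 + 215*x - 108)/(x**5 - 5*x**4 + 13*x**3 - 45*x**2 + 36*x) = 2/(x**2 + 9) - 3/(x - 1) + 4/(x - 4) - 3/x: now ∫(-3/x) dx + ∫(4/(x - 4)) dx + ∫(-3/(x - 1)) dx + ∫(2/(x**2 + 9)) dx.
Step 2. Evaluate the standard form [assuming x > 4]: now 4*log(x - 4) + ∫(-3/x) dx + ∫(-3/(x - 1)) dx + ∫(2/(x**2 + 9)) dx.
Step 3. Evaluate the standard form [assuming x > 0]: now -3*log(x) + 4*log(x - 4) + ∫(-3/(x - 1)) dx + ∫(2/(x**2 + 9)) dx.
Step 4. Evaluate the standard form [assuming x > 1]: now -3*log(x) + 4*log(x - 4) - 3*log(x - 1) + ∫(2/(x**2 + 9)) dx.
Step 5. Evaluate the standard form: now -3*log(x) + 4*log(x - 4) - 3*log(x - 1) + 2*atan(x/3)/3.
Answer: -3*log(x) + 4*log(x - 4) - 3*log(x - 1) + 2*atan(x/3)/3.


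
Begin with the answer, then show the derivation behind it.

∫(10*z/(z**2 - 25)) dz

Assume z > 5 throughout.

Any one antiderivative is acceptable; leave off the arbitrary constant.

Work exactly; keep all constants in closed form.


The answer is 5*log(z - 5) + 5*log(z + 5).
Step 1. Decompose ∫(10*z/(z**2 - 25)) dz by partial fractions, 10*z/(z**2 - 25) = 5/(z + 5) + 5/(z - 5): now ∫(5/(z - 5)) dz + ∫(5/(z + 5)) dz.
Step 2. Evaluate the standard form [assuming z > 5]: now 5*log(z - 5) + ∫(5/(z + 5)) dz.
Step 3. Evaluate the standard form [assuming z > -5]: now 5*log(z - 5) + 5*log(z + 5).
Answer: 5*log(z - 5) + 5*log(z + 5).


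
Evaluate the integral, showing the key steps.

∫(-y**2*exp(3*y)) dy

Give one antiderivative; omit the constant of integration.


Step 1. Integrate ∫(-y**2*exp(3*y)) dy by parts with u = y**2, dv = (-exp(3*y)) dy, so v = -exp(3*y)/3: now -y**2*exp(3*y)/3 + ∫(2*y*exp(3*y)/3) dy.
Step 2. Integrate ∫(2*y*exp(3*y)/3) dy by parts with u = y, dv = (2*exp(3*y)/3) dy, so v = 2*exp(3*y)/9: now -y**2*exp(3*y)/3 + 2*y*exp(3*y)/9 + ∫(-2*exp(3*y)/9) dy.
Step 3. Evaluate the standard form: now -y**2*exp(3*y)/3 + 2*y*exp(3*y)/9 - 2*exp(3*y)/27.
Answer: -y**2*exp(3*y)/3 + 2*y*exp(3*y)/9 - 2*exp(3*y)/27.


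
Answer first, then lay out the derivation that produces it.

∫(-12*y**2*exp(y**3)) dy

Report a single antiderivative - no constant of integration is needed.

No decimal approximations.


The answer is -4*exp(y**3).
Step 1. Substitute u = y**3, turning ∫(-12*y**2*exp(y**3)) dy into ∫(-4*exp(u)) du: now ∫(-4*exp(u)) du.
Step 2. Evaluate the standard form: now -4*exp(u).
Step 3. Substitute back u = y**3: now -4*exp(y**3).
Answer: -4*exp(y**3).


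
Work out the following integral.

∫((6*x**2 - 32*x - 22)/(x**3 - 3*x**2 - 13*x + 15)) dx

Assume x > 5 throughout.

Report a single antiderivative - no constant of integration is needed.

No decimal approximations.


Answer: -log(x - 5) + 3*log(x - 1) + 4*log(x + 3).


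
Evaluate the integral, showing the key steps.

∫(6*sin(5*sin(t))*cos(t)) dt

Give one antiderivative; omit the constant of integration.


Step 1. Substitute u = sin(t), turning ∫(6*sin(5*sin(t))*cos(t)) dt into ∫(6*sin(5*u)) du: now ∫(6*sin(5*u)) du.
Step 2. Evaluate the standard form: now -6*cos(5*u)/5.
Step 3. Substitute back u = sin(t): now -6*cos(5*sin(t))/5.
Answer: -6*cos(5*sin(t))/5.


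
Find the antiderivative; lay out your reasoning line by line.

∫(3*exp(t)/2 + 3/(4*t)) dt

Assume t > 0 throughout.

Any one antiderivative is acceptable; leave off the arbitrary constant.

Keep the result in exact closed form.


Step 1. Rewrite: now ∫(3/(4*t)) dt + ∫(3*exp(t)/2) dt.
Step 2. Evaluate the standard form: now 3*exp(t)/2 + ∫(3/(4*t)) dt.
Step 3. Evaluate the standard form [assuming t > 0]: now 3*exp(t)/2 + 3*log(t)/4.
Answer: 3*exp(t)/2 + 3*log(t)/4.


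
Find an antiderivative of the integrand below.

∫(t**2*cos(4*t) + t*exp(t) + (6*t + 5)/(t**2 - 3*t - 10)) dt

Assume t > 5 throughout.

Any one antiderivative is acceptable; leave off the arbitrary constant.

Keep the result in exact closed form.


Answer: t**2*sin(4*t)/4 + t*exp(t) + t*cos(4*t)/8 - exp(t) + 5*log(t - 5) + log(t + 2) - sin(4*t)/32.


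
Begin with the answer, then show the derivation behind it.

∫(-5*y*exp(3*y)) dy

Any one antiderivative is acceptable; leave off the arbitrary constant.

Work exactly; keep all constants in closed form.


The answer is -5*y*exp(3*y)/3 + 5*exp(3*y)/9.
Step 1. Integrate ∫(-5*y*exp(3*y)) dy by parts with u = y, dv = (-5*exp(3*y)) dy, so v = -5*exp(3*y)/3: now -5*y*exp(3*y)/3 + ∫(5*exp(3*y)/3) dy.
Step 2. Evaluate the standard form: now -5*y*exp(3*y)/3 + 5*exp(3*y)/9.
Answer: -5*y*exp(3*y)/3 + 5*exp(3*y)/9.


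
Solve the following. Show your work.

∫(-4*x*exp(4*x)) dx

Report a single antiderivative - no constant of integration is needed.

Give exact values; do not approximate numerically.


Step 1. Integrate ∫(-4*x*exp(4*x)) dx by parts with u = x, dv = (-4*exp(4*x)) dx, so v = -exp(4*x): now -x*exp(4*x) + ∫(exp(4*x)) dx.
Step 2. Evaluate the standard form: now -x*exp(4*x) + exp(4*x)/4.
Answer: -x*exp(4*x) + exp(4*x)/4.


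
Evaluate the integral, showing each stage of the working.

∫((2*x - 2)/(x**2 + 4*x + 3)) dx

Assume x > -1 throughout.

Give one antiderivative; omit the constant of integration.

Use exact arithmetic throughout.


Step 1. Decompose ∫((2*x - 2)/(x**2 + 4*x + 3)) dx by partial fractions, (2*x - 2)/(x**2 + 4*x + 3) = 4/(x + 3) - 2/(x + 1): now ∫(-2/(x + 1)) dx + ∫(4/(x + 3)) dx.
Step 2. Evaluate the standard form [assuming x > -3]: now 4*log(x + 3) + ∫(-2/(x + 1)) dx.
Step 3. Evaluate the standard form [assuming x > -1]: now -2*log(x + 1) + 4*log(x + 3).
Answer: -2*log(x + 1) + 4*log(x + 3).


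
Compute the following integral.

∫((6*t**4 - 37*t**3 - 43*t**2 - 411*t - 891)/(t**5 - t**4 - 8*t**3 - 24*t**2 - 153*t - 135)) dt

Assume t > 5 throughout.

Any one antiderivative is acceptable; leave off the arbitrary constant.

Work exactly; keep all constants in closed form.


Answer: -3*log(t - 5) + 4*log(t + 1) + 5*log(t + 3) + atan(t/3).


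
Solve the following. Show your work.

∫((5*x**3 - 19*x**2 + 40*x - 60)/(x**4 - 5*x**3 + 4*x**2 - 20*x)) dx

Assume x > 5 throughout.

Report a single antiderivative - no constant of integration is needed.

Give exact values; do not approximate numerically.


Step 1. Decompose ∫((5*x**3 - 19*x**2 + 40*x - 60)/(x**4 - 5*x**3 + 4*x**2 - 20*x)) dx by partial fractions, (5*x**3 - 19*x**2 + 40*x - 60)/(x**4 - 5*x**3 + 4*x**2 - 20*x) = -4/(x**2 + 4) + 2/(x - 5) + 3/x: now ∫(3/x) dx + ∫(2/(x - 5)) dx + ∫(-4/(x**2 + 4)) dx.
Step 2. Evaluate the standard form [assuming x > 0]: now 3*log(x) + ∫(2/(x - 5)) dx + ∫(-4/(x**2 + 4)) dx.
Step 3. Evaluate the standard form [assuming x > 5]: now 3*log(x) + 2*log(x - 5) + ∫(-4/(x**2 + 4)) dx.
Step 4. Evaluate the standard form: now 3*log(x) + 2*log(x - 5) - 2*atan(x/2).
Answer: 3*log(x) + 2*log(x - 5) - 2*atan(x/2).


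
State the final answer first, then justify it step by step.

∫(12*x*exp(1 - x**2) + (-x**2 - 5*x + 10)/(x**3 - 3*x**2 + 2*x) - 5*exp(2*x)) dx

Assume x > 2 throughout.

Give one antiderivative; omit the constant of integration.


The answer is -5*exp(2*x)/2 - 6*exp(1 - x**2) + 5*log(x) - 2*log(x - 2) - 4*log(x - 1).
Step 1. Rewrite: now ∫(12*x*exp(1 - x**2)) dx + ∫((-x**2 - 5*x + 10)/(x**3 - 3*x**2 + 2*x)) dx + ∫(-5*exp(2*x)) dx.
Step 2. Evaluate the standard form: now -5*exp(2*x)/2 + ∫(12*x*exp(1 - x**2)) dx + ∫((-x**2 - 5*x + 10)/(x**3 - 3*x**2 + 2*x)) dx.
Step 3. Substitute u = x**2 - 1, turning ∫(12*x*exp(1 - x**2)) dx into ∫(6*exp(-u)) du: now -5*exp(2*x)/2 + ∫((-x**2 - 5*x + 10)/(x**3 - 3*x**2 + 2*x)) dx + ∫(6*exp(-u)) du.
Step 4. Evaluate the standard form: now -5*exp(2*x)/2 + ∫((-x**2 - 5*x + 10)/(x**3 - 3*x**2 + 2*x)) dx - 6*exp(-u).
Step 5. Substitute back u = x**2 - 1: now -5*exp(2*x)/2 - 6*exp(1 - x**2) + ∫((-x**2 - 5*x + 10)/(x**3 - 3*x**2 + 2*x)) dx.
Step 6. Decompose ∫((-x**2 - 5*x + 10)/(x**3 - 3*x**2 + 2*x)) dx by partial fractions, (-x**2 - 5*x + 10)/(x**3 - 3*x**2 + 2*x) = -4/(x - 1) - 2/(x - 2) + 5/x: now -5*exp(2*x)/2 - 6*exp(1 - x**2) + ∫(5/x) dx + ∫(-2/(x - 2)) dx + ∫(-4/(x - 1)) dx.
Step 7. Evaluate the standard form [assuming x > 0]: now -5*exp(2*x)/2 - 6*exp(1 - x**2) + 5*log(x) + ∫(-2/(x - 2)) dx + ∫(-4/(x - 1)) dx.
Step 8. Evaluate the standard form [assuming x > 2]: now -5*exp(2*x)/2 - 6*exp(1 - x**2) + 5*log(x) - 2*log(x - 2) + ∫(-4/(x - 1)) dx.
Step 9. Evaluate the standard form [assuming x > 1]: now -5*exp(2*x)/2 - 6*exp(1 - x**2) + 5*log(x) - 2*log(x - 2) - 4*log(x - 1).
Answer: -5*exp(2*x)/2 - 6*exp(1 - x**2) + 5*log(x) - 2*log(x - 2) - 4*log(x - 1).


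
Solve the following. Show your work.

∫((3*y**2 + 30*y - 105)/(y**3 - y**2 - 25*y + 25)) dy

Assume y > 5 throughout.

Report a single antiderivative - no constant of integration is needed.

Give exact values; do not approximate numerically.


Step 1. Decompose ∫((3*y**2 + 30*y - 105)/(y**3 - y**2 - 25*y + 25)) dy by partial fractions, (3*y**2 + 30*y - 105)/(y**3 - y**2 - 25*y + 25) = -3/(y + 5) + 3/(y - 1) + 3/(y - 5): now ∫(3/(y - 5)) dy + ∫(3/(y - 1)) dy + ∫(-3/(y + 5)) dy.
Step 2. Evaluate the standard form [assuming y > 1]: now 3*log(y - 1) + ∫(3/(y - 5)) dy + ∫(-3/(y + 5)) dy.
Step 3. Evaluate the standard form [assuming y > 5]: now 3*log(y - 5) + 3*log(y - 1) + ∫(-3/(y + 5)) dy.
Step 4. Evaluate the standard form [assuming y > -5]: now 3*log(y - 5) + 3*log(y - 1) - 3*log(y + 5).
Answer: 3*log(y - 5) + 3*log(y - 1) - 3*log(y + 5).


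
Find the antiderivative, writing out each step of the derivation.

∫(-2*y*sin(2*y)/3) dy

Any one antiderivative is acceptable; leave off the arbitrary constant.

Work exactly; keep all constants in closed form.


Step 1. Integrate ∫(-2*y*sin(2*y)/3) dy by parts with u = y, dv = (-2*sin(2*y)/3) dy, so v = cos(2*y)/3: now y*cos(2*y)/3 + ∫(-cos(2*y)/3) dy.
Step 2. Evaluate the standard form: now y*cos(2*y)/3 - sin(2*y)/6.
Answer: y*cos(2*y)/3 - sin(2*y)/6.


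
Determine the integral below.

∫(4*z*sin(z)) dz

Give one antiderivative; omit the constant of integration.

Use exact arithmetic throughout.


Answer: -4*z*cos(z) + 4*sin(z).


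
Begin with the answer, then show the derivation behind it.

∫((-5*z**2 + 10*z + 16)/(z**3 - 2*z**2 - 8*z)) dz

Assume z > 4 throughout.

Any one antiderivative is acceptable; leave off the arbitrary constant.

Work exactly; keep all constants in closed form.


The answer is -2*log(z) - log(z - 4) - 2*log(z + 2).
Step 1. Decompose ∫((-5*z**2 + 10*z + 16)/(z**3 - 2*z**2 - 8*z)) dz by partial fractions, (-5*z**2 + 10*z + 16)/(z**3 - 2*z**2 - 8*z) = -2/(z + 2) - 1/(z - 4) - 2/z: now ∫(-2/z) dz + ∫(-1/(z - 4)) dz + ∫(-2/(z + 2)) dz.
Step 2. Evaluate the standard form [assuming z > -2]: now -2*log(z + 2) + ∫(-2/z) dz + ∫(-1/(z - 4)) dz.
Step 3. Evaluate the standard form [assuming z > 0]: now -2*log(z) - 2*log(z + 2) + ∫(-1/(z - 4)) dz.
Step 4. Evaluate the standard form [assuming z > 4]: now -2*log(z) - log(z - 4) - 2*log(z + 2).
Answer: -2*log(z) - log(z - 4) - 2*log(z + 2).


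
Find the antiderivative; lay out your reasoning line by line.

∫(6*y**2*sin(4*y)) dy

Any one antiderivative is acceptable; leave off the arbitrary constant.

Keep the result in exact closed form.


Step 1. Integrate ∫(6*y**2*sin(4*y)) dy by parts with u = y**2, dv = (6*sin(4*y)) dy, so v = -3*cos(4*y)/2: now -3*y**2*cos(4*y)/2 + ∫(3*y*cos(4*y)) dy.
Step 2. Integrate ∫(3*y*cos(4*y)) dy by parts with u = y, dv = (3*cos(4*y)) dy, so v = 3*sin(4*y)/4: now -3*y**2*cos(4*y)/2 + 3*y*sin(4*y)/4 + ∫(-3*sin(4*y)/4) dy.
Step 3. Evaluate the standard form: now -3*y**2*cos(4*y)/2 + 3*y*sin(4*y)/4 + 3*cos(4*y)/16.
Answer: -3*y**2*cos(4*y)/2 + 3*y*sin(4*y)/4 + 3*cos(4*y)/16.


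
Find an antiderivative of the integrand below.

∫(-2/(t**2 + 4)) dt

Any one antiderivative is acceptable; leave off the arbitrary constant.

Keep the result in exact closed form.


Answer: -atan(t/2).


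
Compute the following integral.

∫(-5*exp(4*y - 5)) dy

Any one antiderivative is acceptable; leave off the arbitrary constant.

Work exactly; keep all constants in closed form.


Answer: -5*exp(4*y - 5)/4.


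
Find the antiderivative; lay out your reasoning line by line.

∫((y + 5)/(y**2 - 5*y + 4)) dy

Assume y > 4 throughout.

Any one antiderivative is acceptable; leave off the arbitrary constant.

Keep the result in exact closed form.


Step 1. Decompose ∫((y + 5)/(y**2 - 5*y + 4)) dy by partial fractions, (y + 5)/(y**2 - 5*y + 4) = -2/(y - 1) + 3/(y - 4): now ∫(3/(y - 4)) dy + ∫(-2/(y - 1)) dy.
Step 2. Evaluate the standard form [assuming y > 4]: now 3*log(y - 4) + ∫(-2/(y - 1)) dy.
Step 3. Evaluate the standard form [assuming y > 1]: now 3*log(y - 4) - 2*log(y - 1).
Answer: 3*log(y - 4) - 2*log(y - 1).


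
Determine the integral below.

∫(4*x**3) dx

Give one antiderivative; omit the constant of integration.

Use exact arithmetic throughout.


Answer: x**4.


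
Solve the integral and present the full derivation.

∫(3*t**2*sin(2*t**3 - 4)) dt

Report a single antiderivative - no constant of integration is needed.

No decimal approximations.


Step 1. Substitute u = t**3 - 2, turning ∫(3*t**2*sin(2*t**3 - 4)) dt into ∫(sin(2*u)) du: now ∫(sin(2*u)) du.
Step 2. Evaluate the standard form: now -cos(2*u)/2.
Step 3. Substitute back u = t**3 - 2: now -cos(2*t**3 - 4)/2.
Answer: -cos(2*t**3 - 4)/2.


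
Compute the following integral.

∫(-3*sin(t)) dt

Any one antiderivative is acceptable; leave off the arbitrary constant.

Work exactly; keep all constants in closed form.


Answer: 3*cos(t).


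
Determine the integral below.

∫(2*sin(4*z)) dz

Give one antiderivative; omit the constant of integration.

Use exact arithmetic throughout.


Answer: -cos(4*z)/2.


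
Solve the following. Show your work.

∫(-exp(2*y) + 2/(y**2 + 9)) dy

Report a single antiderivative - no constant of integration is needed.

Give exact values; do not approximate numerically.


Step 1. Rewrite: now ∫(2/(y**2 + 9)) dy + ∫(-exp(2*y)) dy.
Step 2. Evaluate the standard form: now -exp(2*y)/2 + ∫(2/(y**2 + 9)) dy.
Step 3. Evaluate the standard form: now -exp(2*y)/2 + 2*atan(y/3)/3.
Answer: -exp(2*y)/2 + 2*atan(y/3)/3.


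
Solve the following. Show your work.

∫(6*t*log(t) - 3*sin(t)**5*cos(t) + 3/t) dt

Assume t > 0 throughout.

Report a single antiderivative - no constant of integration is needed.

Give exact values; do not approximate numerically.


Step 1. Rewrite: now ∫(3/t) dt + ∫(6*t*log(t)) dt + ∫(-3*sin(t)**5*cos(t)) dt.
Step 2. Integrate ∫(6*t*log(t)) dt by parts with u = log(t), dv = (6*t) dt, so v = 3*t**2 [assuming t > 0]: now 3*t**2*log(t) + ∫(3/t) dt + ∫(-3*t) dt + ∫(-3*sin(t)**5*cos(t)) dt.
Step 3. Evaluate the standard form: now 3*t**2*log(t) - 3*t**2/2 + ∫(3/t) dt + ∫(-3*sin(t)**5*cos(t)) dt.
Step 4. Evaluate the standard form [assuming t > 0]: now 3*t**2*log(t) - 3*t**2/2 + 3*log(t) + ∫(-3*sin(t)**5*cos(t)) dt.
Step 5. Substitute u = sin(t), turning ∫(-3*sin(t)**5*cos(t)) dt into ∫(-3*u**5) du: now 3*t**2*log(t) - 3*t**2/2 + 3*log(t) + ∫(-3*u**5) du.
Step 6. Evaluate the standard form: now 3*t**2*log(t) - 3*t**2/2 - u**6/2 + 3*log(t).
Step 7. Substitute back u = sin(t): now 3*t**2*log(t) - 3*t**2/2 + 3*log(t) - sin(t)**6/2.
Answer: 3*t**2*log(t) - 3*t**2/2 + 3*log(t) - sin(t)**6/2.
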